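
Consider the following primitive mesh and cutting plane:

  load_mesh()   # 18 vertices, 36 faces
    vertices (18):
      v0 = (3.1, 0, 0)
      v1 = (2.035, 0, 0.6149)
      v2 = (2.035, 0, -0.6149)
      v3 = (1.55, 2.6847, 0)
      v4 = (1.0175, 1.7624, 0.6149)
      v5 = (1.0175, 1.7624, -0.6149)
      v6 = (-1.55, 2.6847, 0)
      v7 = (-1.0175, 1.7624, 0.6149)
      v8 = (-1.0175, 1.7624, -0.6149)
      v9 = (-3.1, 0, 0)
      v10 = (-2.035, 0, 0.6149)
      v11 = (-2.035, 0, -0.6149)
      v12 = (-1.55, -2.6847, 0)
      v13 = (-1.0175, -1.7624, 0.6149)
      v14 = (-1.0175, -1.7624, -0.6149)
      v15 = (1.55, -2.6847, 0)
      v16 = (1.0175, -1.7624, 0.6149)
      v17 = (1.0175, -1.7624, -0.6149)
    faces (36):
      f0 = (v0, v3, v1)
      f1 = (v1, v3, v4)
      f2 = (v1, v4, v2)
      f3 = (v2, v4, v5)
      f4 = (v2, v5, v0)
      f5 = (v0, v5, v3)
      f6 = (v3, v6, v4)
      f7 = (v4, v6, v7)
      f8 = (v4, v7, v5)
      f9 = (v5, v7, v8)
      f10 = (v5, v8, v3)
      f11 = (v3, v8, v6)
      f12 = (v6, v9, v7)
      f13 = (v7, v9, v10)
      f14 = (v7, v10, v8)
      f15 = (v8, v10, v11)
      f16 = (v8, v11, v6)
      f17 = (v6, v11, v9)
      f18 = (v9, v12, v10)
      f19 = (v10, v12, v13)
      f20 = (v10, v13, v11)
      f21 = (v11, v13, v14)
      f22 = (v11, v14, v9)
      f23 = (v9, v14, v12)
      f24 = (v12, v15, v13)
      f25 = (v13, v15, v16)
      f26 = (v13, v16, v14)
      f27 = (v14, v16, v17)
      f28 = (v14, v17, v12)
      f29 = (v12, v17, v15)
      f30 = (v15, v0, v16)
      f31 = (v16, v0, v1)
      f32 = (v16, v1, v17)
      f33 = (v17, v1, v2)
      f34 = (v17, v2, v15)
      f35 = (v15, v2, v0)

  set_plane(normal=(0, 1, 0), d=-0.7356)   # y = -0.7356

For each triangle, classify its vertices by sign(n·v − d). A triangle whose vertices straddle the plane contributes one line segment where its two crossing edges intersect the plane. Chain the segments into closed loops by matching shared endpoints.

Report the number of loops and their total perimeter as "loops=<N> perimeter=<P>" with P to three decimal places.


Straddling triangles (12 of 36):
  (v9,v12,v10) [+-+] → (-2.6753, -0.7356, 0)–(-1.90211, -0.7356, 0.446419)  len=0.8928
  (v10,v12,v13) [+--] → (-1.90211, -0.7356, 0.446419)–(-1.61031, -0.7356, 0.6149)  len=0.3369
  (v10,v13,v11) [+-+] → (-1.61031, -0.7356, 0.6149)–(-1.61031, -0.7356, -0.101599)  len=0.7165
  (v11,v13,v14) [+--] → (-1.61031, -0.7356, -0.101599)–(-1.61031, -0.7356, -0.6149)  len=0.5133
  (v11,v14,v9) [+-+] → (-1.61031, -0.7356, -0.6149)–(-2.23079, -0.7356, -0.25665)  len=0.7165
  (v9,v14,v12) [+--] → (-2.23079, -0.7356, -0.25665)–(-2.6753, -0.7356, 0)  len=0.5133
  (v15,v0,v16) [-+-] → (2.6753, -0.7356, 0)–(2.23079, -0.7356, 0.25665)  len=0.5133
  (v16,v0,v1) [-++] → (2.23079, -0.7356, 0.25665)–(1.61031, -0.7356, 0.6149)  len=0.7165
  (v16,v1,v17) [-+-] → (1.61031, -0.7356, 0.6149)–(1.61031, -0.7356, 0.101599)  len=0.5133
  (v17,v1,v2) [-++] → (1.61031, -0.7356, 0.101599)–(1.61031, -0.7356, -0.6149)  len=0.7165
  (v17,v2,v15) [-+-] → (1.61031, -0.7356, -0.6149)–(1.90211, -0.7356, -0.446419)  len=0.3369
  (v15,v2,v0) [-++] → (1.90211, -0.7356, -0.446419)–(2.6753, -0.7356, 0)  len=0.8928

Chained into 2 loop(s):
  loop 1: 6 segments, perimeter = 3.6893
  loop 2: 6 segments, perimeter = 3.6893
Total perimeter = 7.379

loops=2 perimeter=7.379


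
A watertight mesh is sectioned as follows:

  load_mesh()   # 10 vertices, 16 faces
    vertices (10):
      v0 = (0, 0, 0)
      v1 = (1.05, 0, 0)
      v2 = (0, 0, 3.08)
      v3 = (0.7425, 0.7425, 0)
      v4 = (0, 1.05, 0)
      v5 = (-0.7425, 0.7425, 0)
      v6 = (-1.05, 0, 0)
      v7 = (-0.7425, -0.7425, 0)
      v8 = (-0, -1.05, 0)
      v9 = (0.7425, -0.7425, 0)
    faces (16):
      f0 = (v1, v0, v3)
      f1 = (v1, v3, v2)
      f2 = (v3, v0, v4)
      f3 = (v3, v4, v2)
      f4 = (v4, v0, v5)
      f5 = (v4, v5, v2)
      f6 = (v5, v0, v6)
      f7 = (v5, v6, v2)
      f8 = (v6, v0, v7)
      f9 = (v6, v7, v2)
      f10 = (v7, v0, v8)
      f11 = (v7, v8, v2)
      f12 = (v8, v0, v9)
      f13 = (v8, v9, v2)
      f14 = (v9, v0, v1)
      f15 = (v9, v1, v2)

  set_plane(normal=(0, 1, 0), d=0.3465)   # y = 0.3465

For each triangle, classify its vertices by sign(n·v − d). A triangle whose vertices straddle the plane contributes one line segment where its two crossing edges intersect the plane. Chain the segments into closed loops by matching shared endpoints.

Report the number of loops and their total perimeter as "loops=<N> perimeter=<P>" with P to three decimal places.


loops=1 perimeter=6.374

Straddling triangles (8 of 16):
  (v1,v0,v3) [--+] → (0.3465, 0.3465, 0)–(0.9065, 0.3465, 0)  len=0.5600
  (v1,v3,v2) [-+-] → (0.9065, 0.3465, 0)–(0.3465, 0.3465, 1.64267)  len=1.7355
  (v3,v0,v4) [+-+] → (0.3465, 0.3465, 0)–(0, 0.3465, 0)  len=0.3465
  (v3,v4,v2) [++-] → (0, 0.3465, 2.0636)–(0.3465, 0.3465, 1.64267)  len=0.5452
  (v4,v0,v5) [+-+] → (0, 0.3465, 0)–(-0.3465, 0.3465, 0)  len=0.3465
  (v4,v5,v2) [++-] → (-0.3465, 0.3465, 1.64267)–(0, 0.3465, 2.0636)  len=0.5452
  (v5,v0,v6) [+--] → (-0.3465, 0.3465, 0)–(-0.9065, 0.3465, 0)  len=0.5600
  (v5,v6,v2) [+--] → (-0.9065, 0.3465, 0)–(-0.3465, 0.3465, 1.64267)  len=1.7355

Chained into 1 loop(s):
  loop 1: 8 segments, perimeter = 6.3744
Total perimeter = 6.374


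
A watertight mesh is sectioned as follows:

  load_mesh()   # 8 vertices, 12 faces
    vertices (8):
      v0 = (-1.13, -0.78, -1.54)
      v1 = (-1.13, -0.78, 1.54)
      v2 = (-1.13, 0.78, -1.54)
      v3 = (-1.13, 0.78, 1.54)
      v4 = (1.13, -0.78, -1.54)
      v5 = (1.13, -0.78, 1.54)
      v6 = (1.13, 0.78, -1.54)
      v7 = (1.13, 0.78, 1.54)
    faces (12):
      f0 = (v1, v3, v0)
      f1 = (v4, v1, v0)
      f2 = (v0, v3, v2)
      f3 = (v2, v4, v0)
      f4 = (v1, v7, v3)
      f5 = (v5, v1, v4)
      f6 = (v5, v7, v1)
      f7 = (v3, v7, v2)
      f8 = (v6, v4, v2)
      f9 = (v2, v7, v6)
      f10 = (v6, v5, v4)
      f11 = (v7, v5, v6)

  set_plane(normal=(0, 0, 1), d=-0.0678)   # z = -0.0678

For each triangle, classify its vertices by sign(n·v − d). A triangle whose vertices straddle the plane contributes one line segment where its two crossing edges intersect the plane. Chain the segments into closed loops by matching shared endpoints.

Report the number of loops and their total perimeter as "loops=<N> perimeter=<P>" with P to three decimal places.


Straddling triangles (8 of 12):
  (v1,v3,v0) [++-] → (-1.13, -0.0343403, -0.0678)–(-1.13, -0.78, -0.0678)  len=0.7457
  (v4,v1,v0) [-+-] → (0.0497494, -0.78, -0.0678)–(-1.13, -0.78, -0.0678)  len=1.1797
  (v0,v3,v2) [-+-] → (-1.13, -0.0343403, -0.0678)–(-1.13, 0.78, -0.0678)  len=0.8143
  (v5,v1,v4) [++-] → (0.0497494, -0.78, -0.0678)–(1.13, -0.78, -0.0678)  len=1.0803
  (v3,v7,v2) [++-] → (-0.0497494, 0.78, -0.0678)–(-1.13, 0.78, -0.0678)  len=1.0803
  (v2,v7,v6) [-+-] → (-0.0497494, 0.78, -0.0678)–(1.13, 0.78, -0.0678)  len=1.1797
  (v6,v5,v4) [-+-] → (1.13, 0.0343403, -0.0678)–(1.13, -0.78, -0.0678)  len=0.8143
  (v7,v5,v6) [++-] → (1.13, 0.0343403, -0.0678)–(1.13, 0.78, -0.0678)  len=0.7457

Chained into 1 loop(s):
  loop 1: 8 segments, perimeter = 7.6400
Total perimeter = 7.640

loops=1 perimeter=7.640


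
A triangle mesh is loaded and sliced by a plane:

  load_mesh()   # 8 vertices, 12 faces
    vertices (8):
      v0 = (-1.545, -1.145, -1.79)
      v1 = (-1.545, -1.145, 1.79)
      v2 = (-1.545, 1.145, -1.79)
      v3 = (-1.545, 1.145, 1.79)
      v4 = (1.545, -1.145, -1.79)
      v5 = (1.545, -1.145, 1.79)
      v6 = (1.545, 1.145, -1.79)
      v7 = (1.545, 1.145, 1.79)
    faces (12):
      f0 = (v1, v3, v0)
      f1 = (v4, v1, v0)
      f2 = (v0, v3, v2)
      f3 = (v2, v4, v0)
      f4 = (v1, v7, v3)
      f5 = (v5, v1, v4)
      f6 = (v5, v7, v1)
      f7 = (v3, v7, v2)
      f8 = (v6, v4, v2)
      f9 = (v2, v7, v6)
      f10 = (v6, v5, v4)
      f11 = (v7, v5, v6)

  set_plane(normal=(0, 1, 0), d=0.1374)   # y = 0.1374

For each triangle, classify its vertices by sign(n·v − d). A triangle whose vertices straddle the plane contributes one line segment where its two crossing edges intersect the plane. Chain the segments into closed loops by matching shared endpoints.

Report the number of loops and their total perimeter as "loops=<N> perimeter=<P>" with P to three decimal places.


loops=1 perimeter=13.340

Straddling triangles (8 of 12):
  (v1,v3,v0) [-+-] → (-1.545, 0.1374, 1.79)–(-1.545, 0.1374, 0.2148)  len=1.5752
  (v0,v3,v2) [-++] → (-1.545, 0.1374, 0.2148)–(-1.545, 0.1374, -1.79)  len=2.0048
  (v2,v4,v0) [+--] → (-0.1854, 0.1374, -1.79)–(-1.545, 0.1374, -1.79)  len=1.3596
  (v1,v7,v3) [-++] → (0.1854, 0.1374, 1.79)–(-1.545, 0.1374, 1.79)  len=1.7304
  (v5,v7,v1) [-+-] → (1.545, 0.1374, 1.79)–(0.1854, 0.1374, 1.79)  len=1.3596
  (v6,v4,v2) [+-+] → (1.545, 0.1374, -1.79)–(-0.1854, 0.1374, -1.79)  len=1.7304
  (v6,v5,v4) [+--] → (1.545, 0.1374, -0.2148)–(1.545, 0.1374, -1.79)  len=1.5752
  (v7,v5,v6) [+-+] → (1.545, 0.1374, 1.79)–(1.545, 0.1374, -0.2148)  len=2.0048

Chained into 1 loop(s):
  loop 1: 8 segments, perimeter = 13.3400
Total perimeter = 13.340


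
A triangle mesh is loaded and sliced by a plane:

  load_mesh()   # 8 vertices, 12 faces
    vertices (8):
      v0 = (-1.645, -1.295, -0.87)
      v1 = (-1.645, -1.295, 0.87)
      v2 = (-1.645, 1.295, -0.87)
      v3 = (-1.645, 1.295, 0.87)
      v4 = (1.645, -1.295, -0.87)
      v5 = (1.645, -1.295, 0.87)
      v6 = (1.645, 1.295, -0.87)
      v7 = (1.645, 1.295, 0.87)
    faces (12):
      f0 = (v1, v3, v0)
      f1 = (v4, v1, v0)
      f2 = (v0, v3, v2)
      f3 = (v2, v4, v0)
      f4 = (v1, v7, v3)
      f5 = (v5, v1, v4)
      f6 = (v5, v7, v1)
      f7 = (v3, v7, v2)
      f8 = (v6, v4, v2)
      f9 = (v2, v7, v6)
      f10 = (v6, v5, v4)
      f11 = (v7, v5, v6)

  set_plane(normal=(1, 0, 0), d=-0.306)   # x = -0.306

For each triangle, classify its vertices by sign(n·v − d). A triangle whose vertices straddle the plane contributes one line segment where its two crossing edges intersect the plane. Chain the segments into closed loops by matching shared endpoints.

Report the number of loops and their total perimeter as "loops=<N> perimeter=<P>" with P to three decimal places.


loops=1 perimeter=8.660

Straddling triangles (8 of 12):
  (v4,v1,v0) [+--] → (-0.306, -1.295, 0.161836)–(-0.306, -1.295, -0.87)  len=1.0318
  (v2,v4,v0) [-+-] → (-0.306, 0.240894, -0.87)–(-0.306, -1.295, -0.87)  len=1.5359
  (v1,v7,v3) [-+-] → (-0.306, -0.240894, 0.87)–(-0.306, 1.295, 0.87)  len=1.5359
  (v5,v1,v4) [+-+] → (-0.306, -1.295, 0.87)–(-0.306, -1.295, 0.161836)  len=0.7082
  (v5,v7,v1) [++-] → (-0.306, -0.240894, 0.87)–(-0.306, -1.295, 0.87)  len=1.0541
  (v3,v7,v2) [-+-] → (-0.306, 1.295, 0.87)–(-0.306, 1.295, -0.161836)  len=1.0318
  (v6,v4,v2) [++-] → (-0.306, 0.240894, -0.87)–(-0.306, 1.295, -0.87)  len=1.0541
  (v2,v7,v6) [-++] → (-0.306, 1.295, -0.161836)–(-0.306, 1.295, -0.87)  len=0.7082

Chained into 1 loop(s):
  loop 1: 8 segments, perimeter = 8.6600
Total perimeter = 8.660


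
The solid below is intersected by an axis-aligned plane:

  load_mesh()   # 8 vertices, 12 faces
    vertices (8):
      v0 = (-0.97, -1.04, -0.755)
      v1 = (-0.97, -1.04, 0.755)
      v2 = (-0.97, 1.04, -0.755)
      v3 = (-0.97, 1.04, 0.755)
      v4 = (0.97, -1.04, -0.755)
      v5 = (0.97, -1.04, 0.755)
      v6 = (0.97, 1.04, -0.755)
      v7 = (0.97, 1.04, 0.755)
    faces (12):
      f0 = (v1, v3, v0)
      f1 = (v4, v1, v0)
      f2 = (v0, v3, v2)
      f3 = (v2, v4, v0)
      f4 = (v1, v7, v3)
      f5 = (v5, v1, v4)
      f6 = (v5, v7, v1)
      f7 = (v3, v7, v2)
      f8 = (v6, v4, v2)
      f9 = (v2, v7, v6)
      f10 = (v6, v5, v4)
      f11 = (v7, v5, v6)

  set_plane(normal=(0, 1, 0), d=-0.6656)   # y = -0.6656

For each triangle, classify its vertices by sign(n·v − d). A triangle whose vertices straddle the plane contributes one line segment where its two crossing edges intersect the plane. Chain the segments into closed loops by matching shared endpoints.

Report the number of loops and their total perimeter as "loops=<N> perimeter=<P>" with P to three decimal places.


Straddling triangles (8 of 12):
  (v1,v3,v0) [-+-] → (-0.97, -0.6656, 0.755)–(-0.97, -0.6656, -0.4832)  len=1.2382
  (v0,v3,v2) [-++] → (-0.97, -0.6656, -0.4832)–(-0.97, -0.6656, -0.755)  len=0.2718
  (v2,v4,v0) [+--] → (0.6208, -0.6656, -0.755)–(-0.97, -0.6656, -0.755)  len=1.5908
  (v1,v7,v3) [-++] → (-0.6208, -0.6656, 0.755)–(-0.97, -0.6656, 0.755)  len=0.3492
  (v5,v7,v1) [-+-] → (0.97, -0.6656, 0.755)–(-0.6208, -0.6656, 0.755)  len=1.5908
  (v6,v4,v2) [+-+] → (0.97, -0.6656, -0.755)–(0.6208, -0.6656, -0.755)  len=0.3492
  (v6,v5,v4) [+--] → (0.97, -0.6656, 0.4832)–(0.97, -0.6656, -0.755)  len=1.2382
  (v7,v5,v6) [+-+] → (0.97, -0.6656, 0.755)–(0.97, -0.6656, 0.4832)  len=0.2718

Chained into 1 loop(s):
  loop 1: 8 segments, perimeter = 6.9000
Total perimeter = 6.900

loops=1 perimeter=6.900


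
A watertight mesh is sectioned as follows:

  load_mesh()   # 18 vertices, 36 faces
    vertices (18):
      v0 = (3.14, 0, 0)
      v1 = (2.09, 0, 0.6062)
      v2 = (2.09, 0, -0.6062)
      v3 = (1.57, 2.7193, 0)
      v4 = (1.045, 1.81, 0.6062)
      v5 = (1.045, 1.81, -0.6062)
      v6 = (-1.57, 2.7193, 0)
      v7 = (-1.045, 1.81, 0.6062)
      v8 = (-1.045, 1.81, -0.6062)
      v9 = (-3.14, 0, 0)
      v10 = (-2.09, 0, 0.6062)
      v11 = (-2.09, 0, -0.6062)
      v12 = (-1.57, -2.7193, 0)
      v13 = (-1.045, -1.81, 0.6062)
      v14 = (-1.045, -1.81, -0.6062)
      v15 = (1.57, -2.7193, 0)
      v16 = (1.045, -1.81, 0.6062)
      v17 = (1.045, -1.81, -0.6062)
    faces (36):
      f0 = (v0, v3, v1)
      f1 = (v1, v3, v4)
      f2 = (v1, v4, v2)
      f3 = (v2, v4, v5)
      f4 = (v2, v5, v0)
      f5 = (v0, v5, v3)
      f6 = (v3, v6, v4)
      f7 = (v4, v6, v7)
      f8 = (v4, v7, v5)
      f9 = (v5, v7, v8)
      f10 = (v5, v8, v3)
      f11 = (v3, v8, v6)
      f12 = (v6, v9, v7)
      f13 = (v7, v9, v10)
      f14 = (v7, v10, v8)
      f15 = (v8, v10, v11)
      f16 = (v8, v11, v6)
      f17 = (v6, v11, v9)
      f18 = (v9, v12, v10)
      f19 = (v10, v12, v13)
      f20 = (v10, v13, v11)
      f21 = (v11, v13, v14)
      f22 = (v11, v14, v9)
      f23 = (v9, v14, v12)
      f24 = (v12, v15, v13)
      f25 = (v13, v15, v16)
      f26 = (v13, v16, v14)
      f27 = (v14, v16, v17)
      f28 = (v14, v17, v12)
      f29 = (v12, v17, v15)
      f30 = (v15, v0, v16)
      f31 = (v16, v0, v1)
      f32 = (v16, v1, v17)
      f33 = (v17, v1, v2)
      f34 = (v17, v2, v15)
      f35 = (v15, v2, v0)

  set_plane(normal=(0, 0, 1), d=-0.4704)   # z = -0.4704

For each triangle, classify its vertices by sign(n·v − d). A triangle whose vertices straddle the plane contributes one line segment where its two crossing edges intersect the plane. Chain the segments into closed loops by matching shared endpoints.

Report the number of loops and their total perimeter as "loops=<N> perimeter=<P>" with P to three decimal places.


loops=2 perimeter=26.491

Straddling triangles (24 of 36):
  (v1,v4,v2) [++-] → (1.97295, 0.202737, -0.4704)–(2.09, 0, -0.4704)  len=0.2341
  (v2,v4,v5) [-+-] → (1.97295, 0.202737, -0.4704)–(1.045, 1.81, -0.4704)  len=1.8559
  (v2,v5,v0) [--+] → (1.51432, 1.40453, -0.4704)–(2.32522, 0, -0.4704)  len=1.6218
  (v0,v5,v3) [+-+] → (1.51432, 1.40453, -0.4704)–(1.16261, 2.0137, -0.4704)  len=0.7034
  (v4,v7,v5) [++-] → (0.810901, 1.81, -0.4704)–(1.045, 1.81, -0.4704)  len=0.2341
  (v5,v7,v8) [-+-] → (0.810901, 1.81, -0.4704)–(-1.045, 1.81, -0.4704)  len=1.8559
  (v5,v8,v3) [--+] → (-0.459192, 2.0137, -0.4704)–(1.16261, 2.0137, -0.4704)  len=1.6218
  (v3,v8,v6) [+-+] → (-0.459192, 2.0137, -0.4704)–(-1.16261, 2.0137, -0.4704)  len=0.7034
  (v7,v10,v8) [++-] → (-1.16205, 1.60726, -0.4704)–(-1.045, 1.81, -0.4704)  len=0.2341
  (v8,v10,v11) [-+-] → (-1.16205, 1.60726, -0.4704)–(-2.09, 0, -0.4704)  len=1.8559
  (v8,v11,v6) [--+] → (-1.97351, 0.609173, -0.4704)–(-1.16261, 2.0137, -0.4704)  len=1.6218
  (v6,v11,v9) [+-+] → (-1.97351, 0.609173, -0.4704)–(-2.32522, 0, -0.4704)  len=0.7034
  (v10,v13,v11) [++-] → (-1.97295, -0.202737, -0.4704)–(-2.09, 0, -0.4704)  len=0.2341
  (v11,v13,v14) [-+-] → (-1.97295, -0.202737, -0.4704)–(-1.045, -1.81, -0.4704)  len=1.8559
  (v11,v14,v9) [--+] → (-1.51432, -1.40453, -0.4704)–(-2.32522, 0, -0.4704)  len=1.6218
  (v9,v14,v12) [+-+] → (-1.51432, -1.40453, -0.4704)–(-1.16261, -2.0137, -0.4704)  len=0.7034
  (v13,v16,v14) [++-] → (-0.810901, -1.81, -0.4704)–(-1.045, -1.81, -0.4704)  len=0.2341
  (v14,v16,v17) [-+-] → (-0.810901, -1.81, -0.4704)–(1.045, -1.81, -0.4704)  len=1.8559
  (v14,v17,v12) [--+] → (0.459192, -2.0137, -0.4704)–(-1.16261, -2.0137, -0.4704)  len=1.6218
  (v12,v17,v15) [+-+] → (0.459192, -2.0137, -0.4704)–(1.16261, -2.0137, -0.4704)  len=0.7034
  (v16,v1,v17) [++-] → (1.16205, -1.60726, -0.4704)–(1.045, -1.81, -0.4704)  len=0.2341
  (v17,v1,v2) [-+-] → (1.16205, -1.60726, -0.4704)–(2.09, 0, -0.4704)  len=1.8559
  (v17,v2,v15) [--+] → (1.97351, -0.609173, -0.4704)–(1.16261, -2.0137, -0.4704)  len=1.6218
  (v15,v2,v0) [+-+] → (1.97351, -0.609173, -0.4704)–(2.32522, 0, -0.4704)  len=0.7034

Chained into 2 loop(s):
  loop 1: 12 segments, perimeter = 12.5400
  loop 2: 12 segments, perimeter = 13.9513
Total perimeter = 26.491


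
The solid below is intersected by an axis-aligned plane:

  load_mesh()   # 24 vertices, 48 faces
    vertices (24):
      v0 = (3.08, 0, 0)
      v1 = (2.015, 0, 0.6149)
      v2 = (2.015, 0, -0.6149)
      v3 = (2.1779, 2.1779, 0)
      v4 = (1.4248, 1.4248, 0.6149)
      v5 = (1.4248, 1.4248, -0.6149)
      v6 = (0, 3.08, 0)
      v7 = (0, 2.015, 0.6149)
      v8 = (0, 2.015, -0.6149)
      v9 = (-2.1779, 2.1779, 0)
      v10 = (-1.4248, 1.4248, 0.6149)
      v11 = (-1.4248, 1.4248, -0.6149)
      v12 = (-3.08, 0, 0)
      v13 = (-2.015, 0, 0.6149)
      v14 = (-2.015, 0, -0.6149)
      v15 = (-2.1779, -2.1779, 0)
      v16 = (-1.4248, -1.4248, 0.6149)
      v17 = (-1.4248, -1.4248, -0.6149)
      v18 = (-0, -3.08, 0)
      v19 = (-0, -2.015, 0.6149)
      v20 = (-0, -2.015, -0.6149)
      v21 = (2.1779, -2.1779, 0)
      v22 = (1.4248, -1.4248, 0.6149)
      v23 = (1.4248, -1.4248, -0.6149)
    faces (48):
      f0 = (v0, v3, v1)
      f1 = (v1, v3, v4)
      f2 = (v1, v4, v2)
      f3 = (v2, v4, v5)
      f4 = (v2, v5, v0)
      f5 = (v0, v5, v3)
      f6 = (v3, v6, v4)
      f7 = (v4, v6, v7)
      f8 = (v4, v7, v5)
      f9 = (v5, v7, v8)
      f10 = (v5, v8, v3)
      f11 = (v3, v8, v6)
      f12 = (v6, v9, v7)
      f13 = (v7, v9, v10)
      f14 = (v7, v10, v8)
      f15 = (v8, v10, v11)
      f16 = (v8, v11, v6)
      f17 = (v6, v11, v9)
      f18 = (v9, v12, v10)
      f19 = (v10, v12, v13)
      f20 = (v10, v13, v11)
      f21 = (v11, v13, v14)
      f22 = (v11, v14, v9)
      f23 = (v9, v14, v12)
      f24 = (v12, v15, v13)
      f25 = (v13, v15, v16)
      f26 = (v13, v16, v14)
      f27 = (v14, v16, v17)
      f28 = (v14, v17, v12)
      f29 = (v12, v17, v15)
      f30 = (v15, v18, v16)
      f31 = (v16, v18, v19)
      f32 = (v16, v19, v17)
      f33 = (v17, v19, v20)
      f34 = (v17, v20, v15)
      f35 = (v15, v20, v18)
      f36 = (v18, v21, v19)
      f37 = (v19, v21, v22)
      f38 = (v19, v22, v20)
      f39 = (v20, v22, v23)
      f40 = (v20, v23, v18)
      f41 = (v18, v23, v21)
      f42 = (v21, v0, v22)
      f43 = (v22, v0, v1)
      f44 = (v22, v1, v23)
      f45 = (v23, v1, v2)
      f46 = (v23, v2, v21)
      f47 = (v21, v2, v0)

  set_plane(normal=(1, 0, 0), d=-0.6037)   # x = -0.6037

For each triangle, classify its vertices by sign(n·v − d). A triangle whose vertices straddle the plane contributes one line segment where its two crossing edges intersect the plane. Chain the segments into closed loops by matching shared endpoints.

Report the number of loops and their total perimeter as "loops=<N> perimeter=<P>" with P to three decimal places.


loops=2 perimeter=7.379

Straddling triangles (12 of 48):
  (v6,v9,v7) [+-+] → (-0.6037, 2.82994, 0)–(-0.6037, 2.06015, 0.444454)  len=0.8889
  (v7,v9,v10) [+--] → (-0.6037, 2.06015, 0.444454)–(-0.6037, 1.76493, 0.6149)  len=0.3409
  (v7,v10,v8) [+-+] → (-0.6037, 1.76493, 0.6149)–(-0.6037, 1.76493, -0.0938232)  len=0.7087
  (v8,v10,v11) [+--] → (-0.6037, 1.76493, -0.0938232)–(-0.6037, 1.76493, -0.6149)  len=0.5211
  (v8,v11,v6) [+-+] → (-0.6037, 1.76493, -0.6149)–(-0.6037, 2.37868, -0.260538)  len=0.7087
  (v6,v11,v9) [+--] → (-0.6037, 2.37868, -0.260538)–(-0.6037, 2.82994, 0)  len=0.5211
  (v15,v18,v16) [-+-] → (-0.6037, -2.82994, 0)–(-0.6037, -2.37868, 0.260538)  len=0.5211
  (v16,v18,v19) [-++] → (-0.6037, -2.37868, 0.260538)–(-0.6037, -1.76493, 0.6149)  len=0.7087
  (v16,v19,v17) [-+-] → (-0.6037, -1.76493, 0.6149)–(-0.6037, -1.76493, 0.0938232)  len=0.5211
  (v17,v19,v20) [-++] → (-0.6037, -1.76493, 0.0938232)–(-0.6037, -1.76493, -0.6149)  len=0.7087
  (v17,v20,v15) [-+-] → (-0.6037, -1.76493, -0.6149)–(-0.6037, -2.06015, -0.444454)  len=0.3409
  (v15,v20,v18) [-++] → (-0.6037, -2.06015, -0.444454)–(-0.6037, -2.82994, 0)  len=0.8889

Chained into 2 loop(s):
  loop 1: 6 segments, perimeter = 3.6894
  loop 2: 6 segments, perimeter = 3.6894
Total perimeter = 7.379


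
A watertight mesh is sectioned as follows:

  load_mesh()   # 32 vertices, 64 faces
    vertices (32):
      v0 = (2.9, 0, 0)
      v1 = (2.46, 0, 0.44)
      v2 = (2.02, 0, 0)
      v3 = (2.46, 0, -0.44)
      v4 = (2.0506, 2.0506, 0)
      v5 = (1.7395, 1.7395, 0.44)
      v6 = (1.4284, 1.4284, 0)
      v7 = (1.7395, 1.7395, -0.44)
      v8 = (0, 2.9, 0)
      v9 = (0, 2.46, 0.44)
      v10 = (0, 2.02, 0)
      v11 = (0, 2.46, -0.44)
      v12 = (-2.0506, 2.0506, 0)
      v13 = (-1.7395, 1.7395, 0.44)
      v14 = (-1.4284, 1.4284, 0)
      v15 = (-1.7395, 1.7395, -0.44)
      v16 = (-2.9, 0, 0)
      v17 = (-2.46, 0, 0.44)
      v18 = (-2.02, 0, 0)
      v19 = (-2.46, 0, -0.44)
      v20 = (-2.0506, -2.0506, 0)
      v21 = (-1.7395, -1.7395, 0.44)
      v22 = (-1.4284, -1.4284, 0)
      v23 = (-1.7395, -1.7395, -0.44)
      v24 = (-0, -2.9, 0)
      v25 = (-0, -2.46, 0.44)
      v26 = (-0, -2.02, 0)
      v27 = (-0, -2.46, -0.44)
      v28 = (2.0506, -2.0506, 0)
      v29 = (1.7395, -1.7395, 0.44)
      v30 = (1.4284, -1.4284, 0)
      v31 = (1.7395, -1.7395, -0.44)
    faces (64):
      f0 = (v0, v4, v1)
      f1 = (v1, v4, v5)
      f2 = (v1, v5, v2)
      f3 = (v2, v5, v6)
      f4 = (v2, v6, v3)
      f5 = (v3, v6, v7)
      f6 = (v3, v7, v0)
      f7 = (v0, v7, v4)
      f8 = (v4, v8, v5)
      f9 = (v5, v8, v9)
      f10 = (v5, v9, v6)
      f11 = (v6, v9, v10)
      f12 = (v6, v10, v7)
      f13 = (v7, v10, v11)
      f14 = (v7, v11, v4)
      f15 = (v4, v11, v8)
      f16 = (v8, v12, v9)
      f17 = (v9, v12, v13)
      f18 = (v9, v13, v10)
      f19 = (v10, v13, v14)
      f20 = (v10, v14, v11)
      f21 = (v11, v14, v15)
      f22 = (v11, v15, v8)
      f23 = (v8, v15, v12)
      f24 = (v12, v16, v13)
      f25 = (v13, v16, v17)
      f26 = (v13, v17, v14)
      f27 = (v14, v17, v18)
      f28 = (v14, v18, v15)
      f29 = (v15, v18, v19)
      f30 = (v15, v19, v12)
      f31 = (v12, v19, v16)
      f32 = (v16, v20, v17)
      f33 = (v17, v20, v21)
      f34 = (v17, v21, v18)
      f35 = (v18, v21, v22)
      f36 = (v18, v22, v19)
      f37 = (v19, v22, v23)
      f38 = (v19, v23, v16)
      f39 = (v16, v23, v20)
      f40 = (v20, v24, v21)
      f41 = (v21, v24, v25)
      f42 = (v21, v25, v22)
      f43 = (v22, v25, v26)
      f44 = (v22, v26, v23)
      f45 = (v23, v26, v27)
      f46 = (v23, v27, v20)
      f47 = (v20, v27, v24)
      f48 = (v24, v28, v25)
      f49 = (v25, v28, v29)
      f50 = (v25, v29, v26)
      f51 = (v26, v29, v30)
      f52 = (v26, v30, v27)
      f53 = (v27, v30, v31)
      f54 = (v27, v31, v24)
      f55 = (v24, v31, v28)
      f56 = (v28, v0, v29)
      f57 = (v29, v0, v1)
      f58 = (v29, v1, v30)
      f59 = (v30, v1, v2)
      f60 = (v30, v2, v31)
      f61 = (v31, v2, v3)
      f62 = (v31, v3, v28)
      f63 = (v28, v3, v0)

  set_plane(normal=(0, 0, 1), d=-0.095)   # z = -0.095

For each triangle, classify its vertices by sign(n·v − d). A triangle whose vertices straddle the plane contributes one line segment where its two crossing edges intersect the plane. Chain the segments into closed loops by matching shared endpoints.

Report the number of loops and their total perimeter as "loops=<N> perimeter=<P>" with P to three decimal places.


Straddling triangles (32 of 64):
  (v2,v6,v3) [++-] → (1.65113, 1.12, -0.095)–(2.115, 0, -0.095)  len=1.2123
  (v3,v6,v7) [-+-] → (1.65113, 1.12, -0.095)–(1.49557, 1.49557, -0.095)  len=0.4065
  (v3,v7,v0) [--+] → (2.64944, 0.375574, -0.095)–(2.805, 0, -0.095)  len=0.4065
  (v0,v7,v4) [+-+] → (2.64944, 0.375574, -0.095)–(1.98343, 1.98343, -0.095)  len=1.7403
  (v6,v10,v7) [++-] → (0.375574, 1.95944, -0.095)–(1.49557, 1.49557, -0.095)  len=1.2123
  (v7,v10,v11) [-+-] → (0.375574, 1.95944, -0.095)–(0, 2.115, -0.095)  len=0.4065
  (v7,v11,v4) [--+] → (1.60786, 2.13899, -0.095)–(1.98343, 1.98343, -0.095)  len=0.4065
  (v4,v11,v8) [+-+] → (1.60786, 2.13899, -0.095)–(0, 2.805, -0.095)  len=1.7403
  (v10,v14,v11) [++-] → (-1.12, 1.65113, -0.095)–(0, 2.115, -0.095)  len=1.2123
  (v11,v14,v15) [-+-] → (-1.12, 1.65113, -0.095)–(-1.49557, 1.49557, -0.095)  len=0.4065
  (v11,v15,v8) [--+] → (-0.375574, 2.64944, -0.095)–(0, 2.805, -0.095)  len=0.4065
  (v8,v15,v12) [+-+] → (-0.375574, 2.64944, -0.095)–(-1.98343, 1.98343, -0.095)  len=1.7403
  (v14,v18,v15) [++-] → (-1.95944, 0.375574, -0.095)–(-1.49557, 1.49557, -0.095)  len=1.2123
  (v15,v18,v19) [-+-] → (-1.95944, 0.375574, -0.095)–(-2.115, 0, -0.095)  len=0.4065
  (v15,v19,v12) [--+] → (-2.13899, 1.60786, -0.095)–(-1.98343, 1.98343, -0.095)  len=0.4065
  (v12,v19,v16) [+-+] → (-2.13899, 1.60786, -0.095)–(-2.805, 0, -0.095)  len=1.7403
  (v18,v22,v19) [++-] → (-1.65113, -1.12, -0.095)–(-2.115, 0, -0.095)  len=1.2123
  (v19,v22,v23) [-+-] → (-1.65113, -1.12, -0.095)–(-1.49557, -1.49557, -0.095)  len=0.4065
  (v19,v23,v16) [--+] → (-2.64944, -0.375574, -0.095)–(-2.805, 0, -0.095)  len=0.4065
  (v16,v23,v20) [+-+] → (-2.64944, -0.375574, -0.095)–(-1.98343, -1.98343, -0.095)  len=1.7403
  (v22,v26,v23) [++-] → (-0.375574, -1.95944, -0.095)–(-1.49557, -1.49557, -0.095)  len=1.2123
  (v23,v26,v27) [-+-] → (-0.375574, -1.95944, -0.095)–(0, -2.115, -0.095)  len=0.4065
  (v23,v27,v20) [--+] → (-1.60786, -2.13899, -0.095)–(-1.98343, -1.98343, -0.095)  len=0.4065
  (v20,v27,v24) [+-+] → (-1.60786, -2.13899, -0.095)–(0, -2.805, -0.095)  len=1.7403
  (v26,v30,v27) [++-] → (1.12, -1.65113, -0.095)–(0, -2.115, -0.095)  len=1.2123
  (v27,v30,v31) [-+-] → (1.12, -1.65113, -0.095)–(1.49557, -1.49557, -0.095)  len=0.4065
  (v27,v31,v24) [--+] → (0.375574, -2.64944, -0.095)–(0, -2.805, -0.095)  len=0.4065
  (v24,v31,v28) [+-+] → (0.375574, -2.64944, -0.095)–(1.98343, -1.98343, -0.095)  len=1.7403
  (v30,v2,v31) [++-] → (1.95944, -0.375574, -0.095)–(1.49557, -1.49557, -0.095)  len=1.2123
  (v31,v2,v3) [-+-] → (1.95944, -0.375574, -0.095)–(2.115, 0, -0.095)  len=0.4065
  (v31,v3,v28) [--+] → (2.13899, -1.60786, -0.095)–(1.98343, -1.98343, -0.095)  len=0.4065
  (v28,v3,v0) [+-+] → (2.13899, -1.60786, -0.095)–(2.805, 0, -0.095)  len=1.7403

Chained into 2 loop(s):
  loop 1: 16 segments, perimeter = 12.9502
  loop 2: 16 segments, perimeter = 17.1748
Total perimeter = 30.125

loops=2 perimeter=30.125


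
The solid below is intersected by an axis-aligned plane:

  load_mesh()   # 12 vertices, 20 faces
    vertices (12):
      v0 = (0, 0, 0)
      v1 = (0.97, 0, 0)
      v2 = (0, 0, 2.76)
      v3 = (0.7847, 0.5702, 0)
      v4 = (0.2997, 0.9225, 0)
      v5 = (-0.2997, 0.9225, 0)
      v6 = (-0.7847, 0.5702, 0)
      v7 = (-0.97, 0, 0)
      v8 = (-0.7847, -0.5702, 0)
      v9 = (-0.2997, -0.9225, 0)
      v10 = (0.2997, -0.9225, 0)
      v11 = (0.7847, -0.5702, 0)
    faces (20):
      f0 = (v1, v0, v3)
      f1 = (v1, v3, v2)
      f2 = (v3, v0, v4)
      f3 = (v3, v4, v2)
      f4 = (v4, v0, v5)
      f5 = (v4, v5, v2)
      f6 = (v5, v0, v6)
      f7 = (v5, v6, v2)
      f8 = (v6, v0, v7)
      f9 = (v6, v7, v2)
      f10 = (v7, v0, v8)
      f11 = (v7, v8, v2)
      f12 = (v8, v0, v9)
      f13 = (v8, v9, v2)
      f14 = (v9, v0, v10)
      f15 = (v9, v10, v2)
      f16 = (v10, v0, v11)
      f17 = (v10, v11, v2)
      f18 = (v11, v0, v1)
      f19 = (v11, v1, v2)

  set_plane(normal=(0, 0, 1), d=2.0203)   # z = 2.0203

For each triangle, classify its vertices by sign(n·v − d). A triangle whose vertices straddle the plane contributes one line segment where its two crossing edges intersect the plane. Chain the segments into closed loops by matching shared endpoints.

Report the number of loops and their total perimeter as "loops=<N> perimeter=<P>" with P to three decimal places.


loops=1 perimeter=1.607

Straddling triangles (10 of 20):
  (v1,v3,v2) [--+] → (0.210305, 0.152818, 2.0203)–(0.259967, 0, 2.0203)  len=0.1607
  (v3,v4,v2) [--+] → (0.0803218, 0.247237, 2.0203)–(0.210305, 0.152818, 2.0203)  len=0.1607
  (v4,v5,v2) [--+] → (-0.0803218, 0.247237, 2.0203)–(0.0803218, 0.247237, 2.0203)  len=0.1606
  (v5,v6,v2) [--+] → (-0.210305, 0.152818, 2.0203)–(-0.0803218, 0.247237, 2.0203)  len=0.1607
  (v6,v7,v2) [--+] → (-0.259967, 0, 2.0203)–(-0.210305, 0.152818, 2.0203)  len=0.1607
  (v7,v8,v2) [--+] → (-0.210305, -0.152818, 2.0203)–(-0.259967, 0, 2.0203)  len=0.1607
  (v8,v9,v2) [--+] → (-0.0803218, -0.247237, 2.0203)–(-0.210305, -0.152818, 2.0203)  len=0.1607
  (v9,v10,v2) [--+] → (0.0803218, -0.247237, 2.0203)–(-0.0803218, -0.247237, 2.0203)  len=0.1606
  (v10,v11,v2) [--+] → (0.210305, -0.152818, 2.0203)–(0.0803218, -0.247237, 2.0203)  len=0.1607
  (v11,v1,v2) [--+] → (0.259967, 0, 2.0203)–(0.210305, -0.152818, 2.0203)  len=0.1607

Chained into 1 loop(s):
  loop 1: 10 segments, perimeter = 1.6067
Total perimeter = 1.607


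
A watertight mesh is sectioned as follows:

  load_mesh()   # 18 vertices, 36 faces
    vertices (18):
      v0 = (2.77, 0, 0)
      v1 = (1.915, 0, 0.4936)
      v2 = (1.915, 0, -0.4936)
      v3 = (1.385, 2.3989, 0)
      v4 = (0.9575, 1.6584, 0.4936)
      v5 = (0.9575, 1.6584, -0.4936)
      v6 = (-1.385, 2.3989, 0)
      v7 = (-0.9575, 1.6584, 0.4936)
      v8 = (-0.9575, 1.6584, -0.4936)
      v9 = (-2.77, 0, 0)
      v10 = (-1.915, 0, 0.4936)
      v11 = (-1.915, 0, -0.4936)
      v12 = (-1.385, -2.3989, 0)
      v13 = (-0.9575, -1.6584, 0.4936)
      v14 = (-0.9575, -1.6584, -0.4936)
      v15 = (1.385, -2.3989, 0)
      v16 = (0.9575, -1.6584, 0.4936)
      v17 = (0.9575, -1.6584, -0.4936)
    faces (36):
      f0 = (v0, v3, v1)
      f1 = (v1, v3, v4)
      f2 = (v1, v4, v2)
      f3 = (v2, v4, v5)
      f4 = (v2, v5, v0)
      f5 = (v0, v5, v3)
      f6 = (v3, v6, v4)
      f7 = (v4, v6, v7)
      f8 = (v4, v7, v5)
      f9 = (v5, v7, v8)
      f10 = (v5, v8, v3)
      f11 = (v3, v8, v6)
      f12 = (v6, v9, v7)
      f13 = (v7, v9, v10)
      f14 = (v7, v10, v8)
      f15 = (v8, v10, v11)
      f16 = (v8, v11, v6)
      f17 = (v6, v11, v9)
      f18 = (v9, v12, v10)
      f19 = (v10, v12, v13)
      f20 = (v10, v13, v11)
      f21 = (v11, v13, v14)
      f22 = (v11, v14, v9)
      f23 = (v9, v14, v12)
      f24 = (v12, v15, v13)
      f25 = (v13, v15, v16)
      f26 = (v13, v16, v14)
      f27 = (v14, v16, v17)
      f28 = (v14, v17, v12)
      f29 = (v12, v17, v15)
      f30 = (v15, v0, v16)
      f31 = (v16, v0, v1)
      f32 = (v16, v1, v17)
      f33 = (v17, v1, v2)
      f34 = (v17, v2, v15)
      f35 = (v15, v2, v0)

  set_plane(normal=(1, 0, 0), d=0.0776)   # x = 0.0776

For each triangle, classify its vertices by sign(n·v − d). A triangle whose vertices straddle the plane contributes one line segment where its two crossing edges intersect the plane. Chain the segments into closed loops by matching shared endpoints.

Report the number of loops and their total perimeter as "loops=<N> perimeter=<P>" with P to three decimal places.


Straddling triangles (12 of 36):
  (v3,v6,v4) [+-+] → (0.0776, 2.3989, 0)–(0.0776, 1.93655, 0.308192)  len=0.5557
  (v4,v6,v7) [+--] → (0.0776, 1.93655, 0.308192)–(0.0776, 1.6584, 0.4936)  len=0.3343
  (v4,v7,v5) [+-+] → (0.0776, 1.6584, 0.4936)–(0.0776, 1.6584, -0.0400035)  len=0.5336
  (v5,v7,v8) [+--] → (0.0776, 1.6584, -0.0400035)–(0.0776, 1.6584, -0.4936)  len=0.4536
  (v5,v8,v3) [+-+] → (0.0776, 1.6584, -0.4936)–(0.0776, 1.98561, -0.275489)  len=0.3932
  (v3,v8,v6) [+--] → (0.0776, 1.98561, -0.275489)–(0.0776, 2.3989, 0)  len=0.4967
  (v12,v15,v13) [-+-] → (0.0776, -2.3989, 0)–(0.0776, -1.98561, 0.275489)  len=0.4967
  (v13,v15,v16) [-++] → (0.0776, -1.98561, 0.275489)–(0.0776, -1.6584, 0.4936)  len=0.3932
  (v13,v16,v14) [-+-] → (0.0776, -1.6584, 0.4936)–(0.0776, -1.6584, 0.0400035)  len=0.4536
  (v14,v16,v17) [-++] → (0.0776, -1.6584, 0.0400035)–(0.0776, -1.6584, -0.4936)  len=0.5336
  (v14,v17,v12) [-+-] → (0.0776, -1.6584, -0.4936)–(0.0776, -1.93655, -0.308192)  len=0.3343
  (v12,v17,v15) [-++] → (0.0776, -1.93655, -0.308192)–(0.0776, -2.3989, 0)  len=0.5557

Chained into 2 loop(s):
  loop 1: 6 segments, perimeter = 2.7671
  loop 2: 6 segments, perimeter = 2.7671
Total perimeter = 5.534

loops=2 perimeter=5.534


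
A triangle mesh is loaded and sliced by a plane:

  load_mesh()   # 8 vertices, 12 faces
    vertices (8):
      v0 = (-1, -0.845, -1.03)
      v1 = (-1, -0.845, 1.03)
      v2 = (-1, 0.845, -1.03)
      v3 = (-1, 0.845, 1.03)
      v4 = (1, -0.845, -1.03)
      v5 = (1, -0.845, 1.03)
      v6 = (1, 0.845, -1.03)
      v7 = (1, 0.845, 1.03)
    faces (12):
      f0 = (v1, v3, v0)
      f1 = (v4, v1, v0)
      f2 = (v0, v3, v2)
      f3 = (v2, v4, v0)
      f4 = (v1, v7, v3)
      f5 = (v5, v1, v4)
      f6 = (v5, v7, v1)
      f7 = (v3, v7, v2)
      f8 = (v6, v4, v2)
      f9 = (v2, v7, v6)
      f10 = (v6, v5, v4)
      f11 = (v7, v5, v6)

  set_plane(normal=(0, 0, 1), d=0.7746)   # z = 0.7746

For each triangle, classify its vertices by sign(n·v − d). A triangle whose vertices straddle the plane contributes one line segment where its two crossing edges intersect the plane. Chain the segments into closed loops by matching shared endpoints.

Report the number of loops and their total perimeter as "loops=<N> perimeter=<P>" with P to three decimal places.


Straddling triangles (8 of 12):
  (v1,v3,v0) [++-] → (-1, 0.635473, 0.7746)–(-1, -0.845, 0.7746)  len=1.4805
  (v4,v1,v0) [-+-] → (-0.752039, -0.845, 0.7746)–(-1, -0.845, 0.7746)  len=0.2480
  (v0,v3,v2) [-+-] → (-1, 0.635473, 0.7746)–(-1, 0.845, 0.7746)  len=0.2095
  (v5,v1,v4) [++-] → (-0.752039, -0.845, 0.7746)–(1, -0.845, 0.7746)  len=1.7520
  (v3,v7,v2) [++-] → (0.752039, 0.845, 0.7746)–(-1, 0.845, 0.7746)  len=1.7520
  (v2,v7,v6) [-+-] → (0.752039, 0.845, 0.7746)–(1, 0.845, 0.7746)  len=0.2480
  (v6,v5,v4) [-+-] → (1, -0.635473, 0.7746)–(1, -0.845, 0.7746)  len=0.2095
  (v7,v5,v6) [++-] → (1, -0.635473, 0.7746)–(1, 0.845, 0.7746)  len=1.4805

Chained into 1 loop(s):
  loop 1: 8 segments, perimeter = 7.3800
Total perimeter = 7.380

loops=1 perimeter=7.380


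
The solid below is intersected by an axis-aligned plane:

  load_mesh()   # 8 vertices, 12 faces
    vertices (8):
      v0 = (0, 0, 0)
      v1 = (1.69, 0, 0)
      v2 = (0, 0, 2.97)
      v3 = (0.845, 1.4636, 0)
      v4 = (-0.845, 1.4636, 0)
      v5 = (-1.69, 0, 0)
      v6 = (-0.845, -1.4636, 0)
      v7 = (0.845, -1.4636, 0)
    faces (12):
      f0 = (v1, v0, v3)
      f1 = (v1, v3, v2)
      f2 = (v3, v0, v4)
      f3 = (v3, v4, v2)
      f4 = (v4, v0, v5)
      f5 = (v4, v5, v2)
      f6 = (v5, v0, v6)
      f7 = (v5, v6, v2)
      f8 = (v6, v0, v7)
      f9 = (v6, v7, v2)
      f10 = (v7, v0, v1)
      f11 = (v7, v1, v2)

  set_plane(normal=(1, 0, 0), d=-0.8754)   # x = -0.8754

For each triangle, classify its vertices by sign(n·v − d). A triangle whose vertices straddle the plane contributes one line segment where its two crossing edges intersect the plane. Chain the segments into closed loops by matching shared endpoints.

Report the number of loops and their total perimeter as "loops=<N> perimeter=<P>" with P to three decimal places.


loops=1 perimeter=6.842

Straddling triangles (4 of 12):
  (v4,v0,v5) [++-] → (-0.8754, 0, 0)–(-0.8754, 1.41095, 0)  len=1.4109
  (v4,v5,v2) [+-+] → (-0.8754, 1.41095, 0)–(-0.8754, 0, 1.43158)  len=2.0100
  (v5,v0,v6) [-++] → (-0.8754, 0, 0)–(-0.8754, -1.41095, 0)  len=1.4109
  (v5,v6,v2) [-++] → (-0.8754, -1.41095, 0)–(-0.8754, 0, 1.43158)  len=2.0100

Chained into 1 loop(s):
  loop 1: 4 segments, perimeter = 6.8419
Total perimeter = 6.842


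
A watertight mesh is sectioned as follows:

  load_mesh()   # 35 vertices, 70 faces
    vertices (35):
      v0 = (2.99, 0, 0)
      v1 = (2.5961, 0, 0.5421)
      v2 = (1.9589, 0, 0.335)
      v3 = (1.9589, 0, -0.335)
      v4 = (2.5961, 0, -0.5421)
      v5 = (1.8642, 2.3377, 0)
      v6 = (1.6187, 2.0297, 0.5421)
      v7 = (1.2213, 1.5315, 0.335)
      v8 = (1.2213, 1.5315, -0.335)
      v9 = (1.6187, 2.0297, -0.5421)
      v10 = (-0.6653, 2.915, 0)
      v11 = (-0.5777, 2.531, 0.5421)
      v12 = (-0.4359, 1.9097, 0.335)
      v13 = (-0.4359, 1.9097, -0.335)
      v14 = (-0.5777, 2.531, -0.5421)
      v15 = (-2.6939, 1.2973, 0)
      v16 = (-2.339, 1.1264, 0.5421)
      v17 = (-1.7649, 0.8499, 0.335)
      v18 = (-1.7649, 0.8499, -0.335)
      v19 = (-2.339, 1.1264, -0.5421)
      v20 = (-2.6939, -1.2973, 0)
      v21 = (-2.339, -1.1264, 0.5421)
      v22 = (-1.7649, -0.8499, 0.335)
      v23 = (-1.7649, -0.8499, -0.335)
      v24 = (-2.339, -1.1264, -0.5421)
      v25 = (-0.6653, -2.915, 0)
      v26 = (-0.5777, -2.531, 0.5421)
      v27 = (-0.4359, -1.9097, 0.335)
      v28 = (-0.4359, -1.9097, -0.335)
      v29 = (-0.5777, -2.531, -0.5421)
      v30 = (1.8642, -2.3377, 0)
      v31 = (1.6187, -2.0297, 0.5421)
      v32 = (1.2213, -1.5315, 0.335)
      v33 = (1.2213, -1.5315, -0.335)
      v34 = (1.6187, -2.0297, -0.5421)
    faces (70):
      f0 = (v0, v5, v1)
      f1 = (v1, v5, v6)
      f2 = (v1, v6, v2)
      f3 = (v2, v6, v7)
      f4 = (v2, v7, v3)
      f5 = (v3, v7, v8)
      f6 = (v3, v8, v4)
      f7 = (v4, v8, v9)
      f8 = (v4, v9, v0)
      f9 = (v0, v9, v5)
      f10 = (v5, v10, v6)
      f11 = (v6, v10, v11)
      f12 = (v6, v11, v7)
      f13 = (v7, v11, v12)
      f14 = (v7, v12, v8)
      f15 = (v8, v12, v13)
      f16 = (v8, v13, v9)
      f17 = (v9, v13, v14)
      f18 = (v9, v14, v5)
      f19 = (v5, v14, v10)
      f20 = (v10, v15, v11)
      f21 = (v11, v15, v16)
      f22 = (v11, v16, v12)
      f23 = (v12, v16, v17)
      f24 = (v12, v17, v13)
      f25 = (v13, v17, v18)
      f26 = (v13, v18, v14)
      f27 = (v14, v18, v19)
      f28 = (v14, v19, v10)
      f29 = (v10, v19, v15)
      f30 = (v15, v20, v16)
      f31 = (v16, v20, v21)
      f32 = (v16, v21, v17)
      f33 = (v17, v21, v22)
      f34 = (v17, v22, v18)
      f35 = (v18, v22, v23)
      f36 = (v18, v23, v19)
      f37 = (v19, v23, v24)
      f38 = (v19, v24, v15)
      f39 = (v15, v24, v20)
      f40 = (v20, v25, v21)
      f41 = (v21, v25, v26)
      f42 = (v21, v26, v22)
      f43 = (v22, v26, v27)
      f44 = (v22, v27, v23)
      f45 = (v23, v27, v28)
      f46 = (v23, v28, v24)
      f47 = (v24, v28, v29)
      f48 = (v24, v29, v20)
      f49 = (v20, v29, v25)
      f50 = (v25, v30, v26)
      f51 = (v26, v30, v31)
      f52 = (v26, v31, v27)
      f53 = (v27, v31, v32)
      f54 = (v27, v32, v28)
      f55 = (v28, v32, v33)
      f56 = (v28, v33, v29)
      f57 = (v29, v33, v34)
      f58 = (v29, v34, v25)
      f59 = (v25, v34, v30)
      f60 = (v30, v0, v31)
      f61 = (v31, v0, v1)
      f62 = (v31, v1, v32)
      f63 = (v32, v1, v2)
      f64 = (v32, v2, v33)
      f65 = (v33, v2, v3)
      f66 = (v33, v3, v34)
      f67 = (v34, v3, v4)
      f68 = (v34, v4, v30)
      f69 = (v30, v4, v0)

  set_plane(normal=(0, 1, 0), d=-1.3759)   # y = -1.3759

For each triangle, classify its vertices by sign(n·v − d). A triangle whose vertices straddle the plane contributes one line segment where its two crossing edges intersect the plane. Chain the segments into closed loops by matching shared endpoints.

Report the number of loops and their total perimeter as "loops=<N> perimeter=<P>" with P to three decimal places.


loops=2 perimeter=7.480

Straddling triangles (20 of 70):
  (v20,v25,v21) [+-+] → (-2.59534, -1.3759, 0)–(-2.10553, -1.3759, 0.46648)  len=0.6764
  (v21,v25,v26) [+--] → (-2.10553, -1.3759, 0.46648)–(-2.02614, -1.3759, 0.5421)  len=0.1096
  (v21,v26,v22) [+-+] → (-2.02614, -1.3759, 0.5421)–(-1.39344, -1.3759, 0.3998)  len=0.6485
  (v22,v26,v27) [+--] → (-1.39344, -1.3759, 0.3998)–(-1.10529, -1.3759, 0.335)  len=0.2953
  (v22,v27,v23) [+-+] → (-1.10529, -1.3759, 0.335)–(-1.10529, -1.3759, -0.00246556)  len=0.3375
  (v23,v27,v28) [+--] → (-1.10529, -1.3759, -0.00246556)–(-1.10529, -1.3759, -0.335)  len=0.3325
  (v23,v28,v24) [+-+] → (-1.10529, -1.3759, -0.335)–(-1.73282, -1.3759, -0.476134)  len=0.6432
  (v24,v28,v29) [+--] → (-1.73282, -1.3759, -0.476134)–(-2.02614, -1.3759, -0.5421)  len=0.3006
  (v24,v29,v20) [+-+] → (-2.02614, -1.3759, -0.5421)–(-2.55908, -1.3759, -0.0345376)  len=0.7360
  (v20,v29,v25) [+--] → (-2.55908, -1.3759, -0.0345376)–(-2.59534, -1.3759, 0)  len=0.0501
  (v30,v0,v31) [-+-] → (2.32739, -1.3759, 0)–(2.06042, -1.3759, 0.367481)  len=0.4542
  (v31,v0,v1) [-++] → (2.06042, -1.3759, 0.367481)–(1.93354, -1.3759, 0.5421)  len=0.2158
  (v31,v1,v32) [-+-] → (1.93354, -1.3759, 0.5421)–(1.36098, -1.3759, 0.356041)  len=0.6020
  (v32,v1,v2) [-++] → (1.36098, -1.3759, 0.356041)–(1.29624, -1.3759, 0.335)  len=0.0681
  (v32,v2,v33) [-+-] → (1.29624, -1.3759, 0.335)–(1.29624, -1.3759, -0.266928)  len=0.6019
  (v33,v2,v3) [-++] → (1.29624, -1.3759, -0.266928)–(1.29624, -1.3759, -0.335)  len=0.0681
  (v33,v3,v34) [-+-] → (1.29624, -1.3759, -0.335)–(1.72828, -1.3759, -0.47539)  len=0.4543
  (v34,v3,v4) [-++] → (1.72828, -1.3759, -0.47539)–(1.93354, -1.3759, -0.5421)  len=0.2158
  (v34,v4,v30) [-+-] → (1.93354, -1.3759, -0.5421)–(2.16533, -1.3759, -0.223036)  len=0.3944
  (v30,v4,v0) [-++] → (2.16533, -1.3759, -0.223036)–(2.32739, -1.3759, 0)  len=0.2757

Chained into 2 loop(s):
  loop 1: 10 segments, perimeter = 4.1298
  loop 2: 10 segments, perimeter = 3.3503
Total perimeter = 7.480
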